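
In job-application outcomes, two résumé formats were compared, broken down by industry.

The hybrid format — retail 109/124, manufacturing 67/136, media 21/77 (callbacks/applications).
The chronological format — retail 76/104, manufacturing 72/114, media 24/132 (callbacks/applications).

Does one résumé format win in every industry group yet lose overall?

No

Retail: the hybrid format 109/124 = 87.9%, the chronological format 76/104 = 73.1% → the hybrid format
Manufacturing: the hybrid format 67/136 = 49.3%, the chronological format 72/114 = 63.2% → the chronological format
Media: the hybrid format 21/77 = 27.3%, the chronological format 24/132 = 18.2% → the hybrid format
Overall: the hybrid format 197/337 = 58.5%, the chronological format 172/350 = 49.1% → the hybrid format
Neither sweeps: the hybrid format wins 2 of 3 groups, the chronological format wins 1. The hybrid format wins overall but not every group — no Simpson reversal.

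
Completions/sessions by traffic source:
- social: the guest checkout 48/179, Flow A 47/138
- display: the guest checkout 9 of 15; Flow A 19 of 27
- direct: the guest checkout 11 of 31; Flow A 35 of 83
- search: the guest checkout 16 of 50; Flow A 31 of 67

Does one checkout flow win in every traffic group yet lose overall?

No

Social: the guest checkout 48/179 = 26.8%, Flow A 47/138 = 34.1% → Flow A
Display: the guest checkout 9/15 = 60.0%, Flow A 19/27 = 70.4% → Flow A
Direct: the guest checkout 11/31 = 35.5%, Flow A 35/83 = 42.2% → Flow A
Search: the guest checkout 16/50 = 32.0%, Flow A 31/67 = 46.3% → Flow A
Overall: the guest checkout 84/275 = 30.5%, Flow A 132/315 = 41.9% → Flow A
Flow A wins overall and in every traffic group — no reversal.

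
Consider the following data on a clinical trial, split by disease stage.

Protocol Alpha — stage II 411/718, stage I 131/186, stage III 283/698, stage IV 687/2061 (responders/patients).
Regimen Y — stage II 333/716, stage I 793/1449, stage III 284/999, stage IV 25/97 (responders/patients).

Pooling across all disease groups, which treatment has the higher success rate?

Stage II: Protocol Alpha 411/718 = 57.2%, Regimen Y 333/716 = 46.5% → Protocol Alpha
Stage I: Protocol Alpha 131/186 = 70.4%, Regimen Y 793/1449 = 54.7% → Protocol Alpha
Stage III: Protocol Alpha 283/698 = 40.5%, Regimen Y 284/999 = 28.4% → Protocol Alpha
Stage IV: Protocol Alpha 687/2061 = 33.3%, Regimen Y 25/97 = 25.8% → Protocol Alpha
Overall: Protocol Alpha 1512/3663 = 41.3%, Regimen Y 1435/3261 = 44.0% → Regimen Y
(Protocol Alpha wins every disease group but Regimen Y wins overall — Protocol Alpha's patients skew toward the low-rate stage IV group.)

Regimen Y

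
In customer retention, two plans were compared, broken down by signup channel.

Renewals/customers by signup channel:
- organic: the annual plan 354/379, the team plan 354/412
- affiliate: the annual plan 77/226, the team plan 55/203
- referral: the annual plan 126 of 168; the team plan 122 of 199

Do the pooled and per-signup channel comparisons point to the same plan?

Organic: the annual plan 354/379 = 93.4%, the team plan 354/412 = 85.9% → the annual plan
Affiliate: the annual plan 77/226 = 34.1%, the team plan 55/203 = 27.1% → the annual plan
Referral: the annual plan 126/168 = 75.0%, the team plan 122/199 = 61.3% → the annual plan
Overall: the annual plan 557/773 = 72.1%, the team plan 531/814 = 65.2% → the annual plan
The annual plan wins overall and in every signup group — no reversal.

Yes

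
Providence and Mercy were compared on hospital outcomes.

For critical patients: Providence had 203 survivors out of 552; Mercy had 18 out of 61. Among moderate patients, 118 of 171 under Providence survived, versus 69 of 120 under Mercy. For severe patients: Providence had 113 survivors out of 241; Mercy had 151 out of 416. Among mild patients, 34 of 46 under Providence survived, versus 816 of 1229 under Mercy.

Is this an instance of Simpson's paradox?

Yes

Critical: Providence 203/552 = 36.8%, Mercy 18/61 = 29.5% → Providence
Moderate: Providence 118/171 = 69.0%, Mercy 69/120 = 57.5% → Providence
Severe: Providence 113/241 = 46.9%, Mercy 151/416 = 36.3% → Providence
Mild: Providence 34/46 = 73.9%, Mercy 816/1229 = 66.4% → Providence
Overall: Providence 468/1010 = 46.3%, Mercy 1054/1826 = 57.7% → Mercy
Providence wins each case group but Mercy wins overall — the comparison reverses. Providence's patients skew toward critical, which has a lower base rate.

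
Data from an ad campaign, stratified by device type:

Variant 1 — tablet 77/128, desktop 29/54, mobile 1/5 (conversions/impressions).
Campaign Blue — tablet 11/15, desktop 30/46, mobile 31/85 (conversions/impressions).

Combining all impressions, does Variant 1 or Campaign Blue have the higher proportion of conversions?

Tablet: Variant 1 77/128 = 60.2%, Campaign Blue 11/15 = 73.3% → Campaign Blue
Desktop: Variant 1 29/54 = 53.7%, Campaign Blue 30/46 = 65.2% → Campaign Blue
Mobile: Variant 1 1/5 = 20.0%, Campaign Blue 31/85 = 36.5% → Campaign Blue
Overall: Variant 1 107/187 = 57.2%, Campaign Blue 72/146 = 49.3% → Variant 1
(Campaign Blue wins every device group but Variant 1 wins overall — Campaign Blue's impressions skew toward the low-rate mobile group.)

Variant 1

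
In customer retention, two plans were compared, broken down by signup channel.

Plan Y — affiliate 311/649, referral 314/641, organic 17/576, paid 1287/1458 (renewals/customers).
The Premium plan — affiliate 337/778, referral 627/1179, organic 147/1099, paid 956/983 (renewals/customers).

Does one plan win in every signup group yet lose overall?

Affiliate: Plan Y 311/649 = 47.9%, the Premium plan 337/778 = 43.3% → Plan Y
Referral: Plan Y 314/641 = 49.0%, the Premium plan 627/1179 = 53.2% → the Premium plan
Organic: Plan Y 17/576 = 3.0%, the Premium plan 147/1099 = 13.4% → the Premium plan
Paid: Plan Y 1287/1458 = 88.3%, the Premium plan 956/983 = 97.3% → the Premium plan
Overall: Plan Y 1929/3324 = 58.0%, the Premium plan 2067/4039 = 51.2% → Plan Y
Neither sweeps: Plan Y wins 1 of 4 groups, the Premium plan wins 3. Plan Y wins overall but not every group — no Simpson reversal.

No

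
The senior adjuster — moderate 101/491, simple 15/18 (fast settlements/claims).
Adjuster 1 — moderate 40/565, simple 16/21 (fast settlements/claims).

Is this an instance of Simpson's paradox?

Moderate: the senior adjuster 101/491 = 20.6%, Adjuster 1 40/565 = 7.1% → the senior adjuster
Simple: the senior adjuster 15/18 = 83.3%, Adjuster 1 16/21 = 76.2% → the senior adjuster
Overall: the senior adjuster 116/509 = 22.8%, Adjuster 1 56/586 = 9.6% → the senior adjuster
The senior adjuster wins overall and in every claim group — no reversal.

No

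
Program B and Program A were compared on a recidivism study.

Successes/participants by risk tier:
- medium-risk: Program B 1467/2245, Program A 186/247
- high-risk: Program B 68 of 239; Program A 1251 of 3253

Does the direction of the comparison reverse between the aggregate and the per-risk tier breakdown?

Medium-risk: Program B 1467/2245 = 65.3%, Program A 186/247 = 75.3% → Program A
High-risk: Program B 68/239 = 28.5%, Program A 1251/3253 = 38.5% → Program A
Overall: Program B 1535/2484 = 61.8%, Program A 1437/3500 = 41.1% → Program B
Program A wins each risk group but Program B wins overall — the comparison reverses. Program A's participants skew toward high-risk, which has a lower base rate.

Yes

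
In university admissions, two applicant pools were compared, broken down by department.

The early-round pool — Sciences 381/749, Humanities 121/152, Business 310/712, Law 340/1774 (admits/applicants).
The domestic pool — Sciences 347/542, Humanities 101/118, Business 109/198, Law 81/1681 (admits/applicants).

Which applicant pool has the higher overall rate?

Sciences: the early-round pool 381/749 = 50.9%, the domestic pool 347/542 = 64.0% → the domestic pool
Humanities: the early-round pool 121/152 = 79.6%, the domestic pool 101/118 = 85.6% → the domestic pool
Business: the early-round pool 310/712 = 43.5%, the domestic pool 109/198 = 55.1% → the domestic pool
Law: the early-round pool 340/1774 = 19.2%, the domestic pool 81/1681 = 4.8% → the early-round pool
Overall: the early-round pool 1152/3387 = 34.0%, the domestic pool 638/2539 = 25.1% → the early-round pool
(Neither sweeps every department group, but the early-round pool has the higher pooled rate.)

the early-round pool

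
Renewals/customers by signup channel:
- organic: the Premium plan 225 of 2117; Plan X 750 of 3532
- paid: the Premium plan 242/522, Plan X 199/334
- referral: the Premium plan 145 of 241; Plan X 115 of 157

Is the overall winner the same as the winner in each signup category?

Yes

Organic: the Premium plan 225/2117 = 10.6%, Plan X 750/3532 = 21.2% → Plan X
Paid: the Premium plan 242/522 = 46.4%, Plan X 199/334 = 59.6% → Plan X
Referral: the Premium plan 145/241 = 60.2%, Plan X 115/157 = 73.2% → Plan X
Overall: the Premium plan 612/2880 = 21.2%, Plan X 1064/4023 = 26.4% → Plan X
Plan X wins overall and in every signup group — no reversal.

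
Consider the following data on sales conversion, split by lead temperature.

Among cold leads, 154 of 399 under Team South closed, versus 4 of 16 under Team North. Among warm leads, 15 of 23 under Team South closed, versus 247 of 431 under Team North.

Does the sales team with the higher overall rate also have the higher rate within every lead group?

No

Cold: Team South 154/399 = 38.6%, Team North 4/16 = 25.0% → Team South
Warm: Team South 15/23 = 65.2%, Team North 247/431 = 57.3% → Team South
Overall: Team South 169/422 = 40.0%, Team North 251/447 = 56.2% → Team North
Team South wins each lead group but Team North wins overall — the comparison reverses. Team South's leads skew toward cold, which has a lower base rate.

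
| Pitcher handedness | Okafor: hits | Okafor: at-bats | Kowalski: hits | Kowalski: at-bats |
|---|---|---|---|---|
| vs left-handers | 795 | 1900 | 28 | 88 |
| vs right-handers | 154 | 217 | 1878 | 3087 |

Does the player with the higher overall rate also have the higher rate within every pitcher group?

No

Vs left-handers: Okafor 795/1900 = 41.8%, Kowalski 28/88 = 31.8% → Okafor
Vs right-handers: Okafor 154/217 = 71.0%, Kowalski 1878/3087 = 60.8% → Okafor
Overall: Okafor 949/2117 = 44.8%, Kowalski 1906/3175 = 60.0% → Kowalski
Okafor wins each pitcher group but Kowalski wins overall — the comparison reverses. Okafor's at-bats skew toward vs left-handers, which has a lower base rate.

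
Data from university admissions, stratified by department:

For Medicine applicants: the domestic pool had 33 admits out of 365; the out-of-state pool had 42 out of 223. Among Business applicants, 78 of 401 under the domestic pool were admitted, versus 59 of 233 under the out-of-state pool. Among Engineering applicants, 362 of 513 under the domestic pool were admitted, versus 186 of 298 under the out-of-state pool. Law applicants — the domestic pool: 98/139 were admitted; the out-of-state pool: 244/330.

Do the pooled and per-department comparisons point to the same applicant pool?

Medicine: the domestic pool 33/365 = 9.0%, the out-of-state pool 42/223 = 18.8% → the out-of-state pool
Business: the domestic pool 78/401 = 19.5%, the out-of-state pool 59/233 = 25.3% → the out-of-state pool
Engineering: the domestic pool 362/513 = 70.6%, the out-of-state pool 186/298 = 62.4% → the domestic pool
Law: the domestic pool 98/139 = 70.5%, the out-of-state pool 244/330 = 73.9% → the out-of-state pool
Overall: the domestic pool 571/1418 = 40.3%, the out-of-state pool 531/1084 = 49.0% → the out-of-state pool
Neither sweeps: the domestic pool wins 1 of 4 groups, the out-of-state pool wins 3. The out-of-state pool wins overall but not every group — no Simpson reversal.

No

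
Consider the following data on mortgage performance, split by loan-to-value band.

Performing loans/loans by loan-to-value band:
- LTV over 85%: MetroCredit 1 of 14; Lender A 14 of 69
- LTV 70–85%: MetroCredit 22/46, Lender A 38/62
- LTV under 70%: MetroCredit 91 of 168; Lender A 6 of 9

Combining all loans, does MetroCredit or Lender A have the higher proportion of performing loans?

MetroCredit

LTV over 85%: MetroCredit 1/14 = 7.1%, Lender A 14/69 = 20.3% → Lender A
LTV 70–85%: MetroCredit 22/46 = 47.8%, Lender A 38/62 = 61.3% → Lender A
LTV under 70%: MetroCredit 91/168 = 54.2%, Lender A 6/9 = 66.7% → Lender A
Overall: MetroCredit 114/228 = 50.0%, Lender A 58/140 = 41.4% → MetroCredit
(Lender A wins every loan-to-value group but MetroCredit wins overall — Lender A's loans skew toward the low-rate LTV over 85% group.)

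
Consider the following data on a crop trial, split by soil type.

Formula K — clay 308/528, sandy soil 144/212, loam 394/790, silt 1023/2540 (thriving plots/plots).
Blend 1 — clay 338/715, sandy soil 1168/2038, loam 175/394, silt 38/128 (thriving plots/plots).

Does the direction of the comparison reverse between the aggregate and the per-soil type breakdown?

Yes

Clay: Formula K 308/528 = 58.3%, Blend 1 338/715 = 47.3% → Formula K
Sandy soil: Formula K 144/212 = 67.9%, Blend 1 1168/2038 = 57.3% → Formula K
Loam: Formula K 394/790 = 49.9%, Blend 1 175/394 = 44.4% → Formula K
Silt: Formula K 1023/2540 = 40.3%, Blend 1 38/128 = 29.7% → Formula K
Overall: Formula K 1869/4070 = 45.9%, Blend 1 1719/3275 = 52.5% → Blend 1
Formula K wins each soil group but Blend 1 wins overall — the comparison reverses. Formula K's plots skew toward silt, which has a lower base rate.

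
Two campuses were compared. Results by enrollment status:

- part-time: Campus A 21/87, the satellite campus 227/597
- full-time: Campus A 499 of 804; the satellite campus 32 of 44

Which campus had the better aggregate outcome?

Part-time: Campus A 21/87 = 24.1%, the satellite campus 227/597 = 38.0% → the satellite campus
Full-time: Campus A 499/804 = 62.1%, the satellite campus 32/44 = 72.7% → the satellite campus
Overall: Campus A 520/891 = 58.4%, the satellite campus 259/641 = 40.4% → Campus A
(The satellite campus wins every enrollment group but Campus A wins overall — the satellite campus's students skew toward the low-rate part-time group.)

Campus A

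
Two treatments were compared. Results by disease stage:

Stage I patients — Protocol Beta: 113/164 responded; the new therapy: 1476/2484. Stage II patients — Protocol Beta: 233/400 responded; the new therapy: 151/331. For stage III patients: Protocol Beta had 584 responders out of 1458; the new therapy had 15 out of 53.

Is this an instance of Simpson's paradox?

Stage I: Protocol Beta 113/164 = 68.9%, the new therapy 1476/2484 = 59.4% → Protocol Beta
Stage II: Protocol Beta 233/400 = 58.2%, the new therapy 151/331 = 45.6% → Protocol Beta
Stage III: Protocol Beta 584/1458 = 40.1%, the new therapy 15/53 = 28.3% → Protocol Beta
Overall: Protocol Beta 930/2022 = 46.0%, the new therapy 1642/2868 = 57.3% → the new therapy
Protocol Beta wins each disease group but the new therapy wins overall — the comparison reverses. Protocol Beta's patients skew toward stage III, which has a lower base rate.

Yes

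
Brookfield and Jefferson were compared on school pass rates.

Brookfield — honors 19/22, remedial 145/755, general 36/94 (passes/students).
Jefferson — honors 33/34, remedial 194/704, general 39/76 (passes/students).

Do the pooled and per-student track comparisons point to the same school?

Honors: Brookfield 19/22 = 86.4%, Jefferson 33/34 = 97.1% → Jefferson
Remedial: Brookfield 145/755 = 19.2%, Jefferson 194/704 = 27.6% → Jefferson
General: Brookfield 36/94 = 38.3%, Jefferson 39/76 = 51.3% → Jefferson
Overall: Brookfield 200/871 = 23.0%, Jefferson 266/814 = 32.7% → Jefferson
Jefferson wins overall and in every student group — no reversal.

Yes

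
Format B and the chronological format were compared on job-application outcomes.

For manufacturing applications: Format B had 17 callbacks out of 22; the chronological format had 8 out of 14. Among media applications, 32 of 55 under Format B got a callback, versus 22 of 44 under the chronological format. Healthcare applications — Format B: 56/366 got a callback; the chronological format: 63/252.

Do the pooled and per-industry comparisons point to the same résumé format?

No

Manufacturing: Format B 17/22 = 77.3%, the chronological format 8/14 = 57.1% → Format B
Media: Format B 32/55 = 58.2%, the chronological format 22/44 = 50.0% → Format B
Healthcare: Format B 56/366 = 15.3%, the chronological format 63/252 = 25.0% → the chronological format
Overall: Format B 105/443 = 23.7%, the chronological format 93/310 = 30.0% → the chronological format
Neither sweeps: Format B wins 2 of 3 groups, the chronological format wins 1. The chronological format wins overall but not every group — no Simpson reversal.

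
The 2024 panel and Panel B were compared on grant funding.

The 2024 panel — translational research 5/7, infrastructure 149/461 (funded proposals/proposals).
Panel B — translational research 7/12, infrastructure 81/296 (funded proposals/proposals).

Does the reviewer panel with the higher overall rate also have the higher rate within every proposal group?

Translational research: the 2024 panel 5/7 = 71.4%, Panel B 7/12 = 58.3% → the 2024 panel
Infrastructure: the 2024 panel 149/461 = 32.3%, Panel B 81/296 = 27.4% → the 2024 panel
Overall: the 2024 panel 154/468 = 32.9%, Panel B 88/308 = 28.6% → the 2024 panel
The 2024 panel wins overall and in every proposal group — no reversal.

Yes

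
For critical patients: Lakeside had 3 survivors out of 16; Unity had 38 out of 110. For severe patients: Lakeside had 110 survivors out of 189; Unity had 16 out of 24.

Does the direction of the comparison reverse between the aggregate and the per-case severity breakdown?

Critical: Lakeside 3/16 = 18.8%, Unity 38/110 = 34.5% → Unity
Severe: Lakeside 110/189 = 58.2%, Unity 16/24 = 66.7% → Unity
Overall: Lakeside 113/205 = 55.1%, Unity 54/134 = 40.3% → Lakeside
Unity wins each case group but Lakeside wins overall — the comparison reverses. Unity's patients skew toward critical, which has a lower base rate.

Yes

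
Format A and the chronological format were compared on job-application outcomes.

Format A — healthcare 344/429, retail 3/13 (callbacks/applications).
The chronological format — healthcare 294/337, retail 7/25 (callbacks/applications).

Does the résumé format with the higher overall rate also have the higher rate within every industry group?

Yes

Healthcare: Format A 344/429 = 80.2%, the chronological format 294/337 = 87.2% → the chronological format
Retail: Format A 3/13 = 23.1%, the chronological format 7/25 = 28.0% → the chronological format
Overall: Format A 347/442 = 78.5%, the chronological format 301/362 = 83.1% → the chronological format
The chronological format wins overall and in every industry group — no reversal.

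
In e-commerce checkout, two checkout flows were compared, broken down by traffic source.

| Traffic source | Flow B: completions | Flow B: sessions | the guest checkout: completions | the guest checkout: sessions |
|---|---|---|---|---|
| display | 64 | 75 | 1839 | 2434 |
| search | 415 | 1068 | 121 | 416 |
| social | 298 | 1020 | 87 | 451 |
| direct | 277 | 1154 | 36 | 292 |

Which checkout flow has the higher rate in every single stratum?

Display: Flow B 64/75 = 85.3%, the guest checkout 1839/2434 = 75.6% → Flow B
Search: Flow B 415/1068 = 38.9%, the guest checkout 121/416 = 29.1% → Flow B
Social: Flow B 298/1020 = 29.2%, the guest checkout 87/451 = 19.3% → Flow B
Direct: Flow B 277/1154 = 24.0%, the guest checkout 36/292 = 12.3% → Flow B
Flow B has the higher rate in all 4 groups.

Flow B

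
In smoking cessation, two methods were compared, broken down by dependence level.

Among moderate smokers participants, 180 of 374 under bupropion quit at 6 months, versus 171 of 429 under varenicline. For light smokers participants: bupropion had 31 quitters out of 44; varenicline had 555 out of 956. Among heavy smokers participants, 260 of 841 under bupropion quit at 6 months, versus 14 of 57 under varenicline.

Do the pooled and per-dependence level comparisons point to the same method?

Moderate smokers: bupropion 180/374 = 48.1%, varenicline 171/429 = 39.9% → bupropion
Light smokers: bupropion 31/44 = 70.5%, varenicline 555/956 = 58.1% → bupropion
Heavy smokers: bupropion 260/841 = 30.9%, varenicline 14/57 = 24.6% → bupropion
Overall: bupropion 471/1259 = 37.4%, varenicline 740/1442 = 51.3% → varenicline
Bupropion wins each dependence group but varenicline wins overall — the comparison reverses. Bupropion's participants skew toward heavy smokers, which has a lower base rate.

No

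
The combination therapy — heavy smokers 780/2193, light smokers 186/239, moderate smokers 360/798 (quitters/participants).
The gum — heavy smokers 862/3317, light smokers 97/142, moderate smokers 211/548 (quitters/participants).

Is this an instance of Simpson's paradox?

Heavy smokers: the combination therapy 780/2193 = 35.6%, the gum 862/3317 = 26.0% → the combination therapy
Light smokers: the combination therapy 186/239 = 77.8%, the gum 97/142 = 68.3% → the combination therapy
Moderate smokers: the combination therapy 360/798 = 45.1%, the gum 211/548 = 38.5% → the combination therapy
Overall: the combination therapy 1326/3230 = 41.1%, the gum 1170/4007 = 29.2% → the combination therapy
The combination therapy wins overall and in every dependence group — no reversal.

No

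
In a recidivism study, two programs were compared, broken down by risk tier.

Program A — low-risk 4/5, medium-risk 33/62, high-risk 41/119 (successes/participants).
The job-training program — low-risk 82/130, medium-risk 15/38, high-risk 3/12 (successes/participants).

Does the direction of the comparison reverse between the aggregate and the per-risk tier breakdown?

Low-risk: Program A 4/5 = 80.0%, the job-training program 82/130 = 63.1% → Program A
Medium-risk: Program A 33/62 = 53.2%, the job-training program 15/38 = 39.5% → Program A
High-risk: Program A 41/119 = 34.5%, the job-training program 3/12 = 25.0% → Program A
Overall: Program A 78/186 = 41.9%, the job-training program 100/180 = 55.6% → the job-training program
Program A wins each risk group but the job-training program wins overall — the comparison reverses. Program A's participants skew toward high-risk, which has a lower base rate.

Yes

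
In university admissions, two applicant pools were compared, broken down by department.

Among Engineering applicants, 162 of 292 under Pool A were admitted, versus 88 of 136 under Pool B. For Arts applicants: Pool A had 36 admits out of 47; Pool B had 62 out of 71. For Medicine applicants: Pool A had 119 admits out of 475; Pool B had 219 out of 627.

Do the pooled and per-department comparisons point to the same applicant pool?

Yes

Engineering: Pool A 162/292 = 55.5%, Pool B 88/136 = 64.7% → Pool B
Arts: Pool A 36/47 = 76.6%, Pool B 62/71 = 87.3% → Pool B
Medicine: Pool A 119/475 = 25.1%, Pool B 219/627 = 34.9% → Pool B
Overall: Pool A 317/814 = 38.9%, Pool B 369/834 = 44.2% → Pool B
Pool B wins overall and in every department group — no reversal.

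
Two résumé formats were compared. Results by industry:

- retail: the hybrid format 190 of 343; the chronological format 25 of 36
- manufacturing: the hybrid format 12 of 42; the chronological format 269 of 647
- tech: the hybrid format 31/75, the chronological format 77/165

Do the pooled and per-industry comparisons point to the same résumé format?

No

Retail: the hybrid format 190/343 = 55.4%, the chronological format 25/36 = 69.4% → the chronological format
Manufacturing: the hybrid format 12/42 = 28.6%, the chronological format 269/647 = 41.6% → the chronological format
Tech: the hybrid format 31/75 = 41.3%, the chronological format 77/165 = 46.7% → the chronological format
Overall: the hybrid format 233/460 = 50.7%, the chronological format 371/848 = 43.8% → the hybrid format
The chronological format wins each industry group but the hybrid format wins overall — the comparison reverses. The chronological format's applications skew toward manufacturing, which has a lower base rate.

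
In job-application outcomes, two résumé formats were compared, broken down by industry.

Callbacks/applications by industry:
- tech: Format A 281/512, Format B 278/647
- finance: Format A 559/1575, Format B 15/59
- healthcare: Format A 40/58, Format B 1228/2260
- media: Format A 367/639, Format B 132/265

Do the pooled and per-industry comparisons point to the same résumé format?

No

Tech: Format A 281/512 = 54.9%, Format B 278/647 = 43.0% → Format A
Finance: Format A 559/1575 = 35.5%, Format B 15/59 = 25.4% → Format A
Healthcare: Format A 40/58 = 69.0%, Format B 1228/2260 = 54.3% → Format A
Media: Format A 367/639 = 57.4%, Format B 132/265 = 49.8% → Format A
Overall: Format A 1247/2784 = 44.8%, Format B 1653/3231 = 51.2% → Format B
Format A wins each industry group but Format B wins overall — the comparison reverses. Format A's applications skew toward finance, which has a lower base rate.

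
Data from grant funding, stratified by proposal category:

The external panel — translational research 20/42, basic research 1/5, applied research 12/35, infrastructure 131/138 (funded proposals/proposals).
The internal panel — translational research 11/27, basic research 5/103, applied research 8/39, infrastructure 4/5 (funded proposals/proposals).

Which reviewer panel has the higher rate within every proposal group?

Translational research: the external panel 20/42 = 47.6%, the internal panel 11/27 = 40.7% → the external panel
Basic research: the external panel 1/5 = 20.0%, the internal panel 5/103 = 4.9% → the external panel
Applied research: the external panel 12/35 = 34.3%, the internal panel 8/39 = 20.5% → the external panel
Infrastructure: the external panel 131/138 = 94.9%, the internal panel 4/5 = 80.0% → the external panel
The external panel has the higher rate in all 4 groups.

the external panel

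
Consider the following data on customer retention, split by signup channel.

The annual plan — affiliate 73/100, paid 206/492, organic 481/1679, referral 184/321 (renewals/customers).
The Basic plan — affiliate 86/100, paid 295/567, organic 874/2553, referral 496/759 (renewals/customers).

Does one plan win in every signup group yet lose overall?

No

Affiliate: the annual plan 73/100 = 73.0%, the Basic plan 86/100 = 86.0% → the Basic plan
Paid: the annual plan 206/492 = 41.9%, the Basic plan 295/567 = 52.0% → the Basic plan
Organic: the annual plan 481/1679 = 28.6%, the Basic plan 874/2553 = 34.2% → the Basic plan
Referral: the annual plan 184/321 = 57.3%, the Basic plan 496/759 = 65.3% → the Basic plan
Overall: the annual plan 944/2592 = 36.4%, the Basic plan 1751/3979 = 44.0% → the Basic plan
The Basic plan wins overall and in every signup group — no reversal.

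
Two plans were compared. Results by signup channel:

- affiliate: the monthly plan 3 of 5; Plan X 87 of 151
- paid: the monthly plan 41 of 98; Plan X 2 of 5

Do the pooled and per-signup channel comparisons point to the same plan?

Affiliate: the monthly plan 3/5 = 60.0%, Plan X 87/151 = 57.6% → the monthly plan
Paid: the monthly plan 41/98 = 41.8%, Plan X 2/5 = 40.0% → the monthly plan
Overall: the monthly plan 44/103 = 42.7%, Plan X 89/156 = 57.1% → Plan X
The monthly plan wins each signup group but Plan X wins overall — the comparison reverses. The monthly plan's customers skew toward paid, which has a lower base rate.

No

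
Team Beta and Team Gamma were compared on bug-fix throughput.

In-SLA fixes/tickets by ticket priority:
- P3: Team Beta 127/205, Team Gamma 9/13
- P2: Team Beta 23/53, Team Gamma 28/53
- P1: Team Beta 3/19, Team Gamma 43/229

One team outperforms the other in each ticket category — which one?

Team Gamma

P3: Team Beta 127/205 = 62.0%, Team Gamma 9/13 = 69.2% → Team Gamma
P2: Team Beta 23/53 = 43.4%, Team Gamma 28/53 = 52.8% → Team Gamma
P1: Team Beta 3/19 = 15.8%, Team Gamma 43/229 = 18.8% → Team Gamma
Team Gamma has the higher rate in all 3 groups.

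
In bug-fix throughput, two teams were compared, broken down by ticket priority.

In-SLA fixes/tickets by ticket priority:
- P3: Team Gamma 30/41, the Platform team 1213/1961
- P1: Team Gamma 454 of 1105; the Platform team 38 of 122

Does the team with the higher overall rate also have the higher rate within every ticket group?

No

P3: Team Gamma 30/41 = 73.2%, the Platform team 1213/1961 = 61.9% → Team Gamma
P1: Team Gamma 454/1105 = 41.1%, the Platform team 38/122 = 31.1% → Team Gamma
Overall: Team Gamma 484/1146 = 42.2%, the Platform team 1251/2083 = 60.1% → the Platform team
Team Gamma wins each ticket group but the Platform team wins overall — the comparison reverses. Team Gamma's tickets skew toward P1, which has a lower base rate.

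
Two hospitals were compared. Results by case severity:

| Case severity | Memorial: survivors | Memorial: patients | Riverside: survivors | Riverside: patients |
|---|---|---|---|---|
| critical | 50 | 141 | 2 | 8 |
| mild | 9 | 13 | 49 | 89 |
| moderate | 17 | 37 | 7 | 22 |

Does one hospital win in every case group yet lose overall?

Yes

Critical: Memorial 50/141 = 35.5%, Riverside 2/8 = 25.0% → Memorial
Mild: Memorial 9/13 = 69.2%, Riverside 49/89 = 55.1% → Memorial
Moderate: Memorial 17/37 = 45.9%, Riverside 7/22 = 31.8% → Memorial
Overall: Memorial 76/191 = 39.8%, Riverside 58/119 = 48.7% → Riverside
Memorial wins each case group but Riverside wins overall — the comparison reverses. Memorial's patients skew toward critical, which has a lower base rate.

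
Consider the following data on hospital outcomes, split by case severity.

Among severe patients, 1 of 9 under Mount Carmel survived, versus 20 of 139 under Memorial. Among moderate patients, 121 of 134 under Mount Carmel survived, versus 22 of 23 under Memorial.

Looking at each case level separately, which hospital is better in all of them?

Severe: Mount Carmel 1/9 = 11.1%, Memorial 20/139 = 14.4% → Memorial
Moderate: Mount Carmel 121/134 = 90.3%, Memorial 22/23 = 95.7% → Memorial
Memorial has the higher rate in both groups.

Memorial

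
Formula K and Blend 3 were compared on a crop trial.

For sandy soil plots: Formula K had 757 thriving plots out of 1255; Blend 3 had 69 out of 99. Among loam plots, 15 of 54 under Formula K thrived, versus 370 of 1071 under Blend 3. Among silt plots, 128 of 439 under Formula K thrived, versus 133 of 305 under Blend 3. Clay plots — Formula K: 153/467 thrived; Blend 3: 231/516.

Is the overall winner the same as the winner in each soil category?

Sandy soil: Formula K 757/1255 = 60.3%, Blend 3 69/99 = 69.7% → Blend 3
Loam: Formula K 15/54 = 27.8%, Blend 3 370/1071 = 34.5% → Blend 3
Silt: Formula K 128/439 = 29.2%, Blend 3 133/305 = 43.6% → Blend 3
Clay: Formula K 153/467 = 32.8%, Blend 3 231/516 = 44.8% → Blend 3
Overall: Formula K 1053/2215 = 47.5%, Blend 3 803/1991 = 40.3% → Formula K
Blend 3 wins each soil group but Formula K wins overall — the comparison reverses. Blend 3's plots skew toward loam, which has a lower base rate.

No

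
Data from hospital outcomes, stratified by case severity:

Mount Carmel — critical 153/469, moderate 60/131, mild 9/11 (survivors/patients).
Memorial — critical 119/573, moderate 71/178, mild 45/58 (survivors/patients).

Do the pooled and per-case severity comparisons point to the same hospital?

Yes

Critical: Mount Carmel 153/469 = 32.6%, Memorial 119/573 = 20.8% → Mount Carmel
Moderate: Mount Carmel 60/131 = 45.8%, Memorial 71/178 = 39.9% → Mount Carmel
Mild: Mount Carmel 9/11 = 81.8%, Memorial 45/58 = 77.6% → Mount Carmel
Overall: Mount Carmel 222/611 = 36.3%, Memorial 235/809 = 29.0% → Mount Carmel
Mount Carmel wins overall and in every case group — no reversal.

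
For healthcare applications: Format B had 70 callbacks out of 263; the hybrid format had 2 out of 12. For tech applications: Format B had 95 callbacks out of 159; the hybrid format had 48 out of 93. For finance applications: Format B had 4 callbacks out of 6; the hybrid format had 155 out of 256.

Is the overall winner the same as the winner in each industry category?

Healthcare: Format B 70/263 = 26.6%, the hybrid format 2/12 = 16.7% → Format B
Tech: Format B 95/159 = 59.7%, the hybrid format 48/93 = 51.6% → Format B
Finance: Format B 4/6 = 66.7%, the hybrid format 155/256 = 60.5% → Format B
Overall: Format B 169/428 = 39.5%, the hybrid format 205/361 = 56.8% → the hybrid format
Format B wins each industry group but the hybrid format wins overall — the comparison reverses. Format B's applications skew toward healthcare, which has a lower base rate.

No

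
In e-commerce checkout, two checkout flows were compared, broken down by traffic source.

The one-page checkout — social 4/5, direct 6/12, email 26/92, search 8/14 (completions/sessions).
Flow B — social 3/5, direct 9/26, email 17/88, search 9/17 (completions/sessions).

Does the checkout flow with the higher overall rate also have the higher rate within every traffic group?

Yes

Social: the one-page checkout 4/5 = 80.0%, Flow B 3/5 = 60.0% → the one-page checkout
Direct: the one-page checkout 6/12 = 50.0%, Flow B 9/26 = 34.6% → the one-page checkout
Email: the one-page checkout 26/92 = 28.3%, Flow B 17/88 = 19.3% → the one-page checkout
Search: the one-page checkout 8/14 = 57.1%, Flow B 9/17 = 52.9% → the one-page checkout
Overall: the one-page checkout 44/123 = 35.8%, Flow B 38/136 = 27.9% → the one-page checkout
The one-page checkout wins overall and in every traffic group — no reversal.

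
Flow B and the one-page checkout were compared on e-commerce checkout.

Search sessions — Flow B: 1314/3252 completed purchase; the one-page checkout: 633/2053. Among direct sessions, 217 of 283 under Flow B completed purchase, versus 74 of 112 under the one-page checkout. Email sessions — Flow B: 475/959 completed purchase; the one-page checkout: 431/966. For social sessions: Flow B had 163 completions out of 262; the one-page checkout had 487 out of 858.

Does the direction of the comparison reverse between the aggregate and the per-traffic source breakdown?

Search: Flow B 1314/3252 = 40.4%, the one-page checkout 633/2053 = 30.8% → Flow B
Direct: Flow B 217/283 = 76.7%, the one-page checkout 74/112 = 66.1% → Flow B
Email: Flow B 475/959 = 49.5%, the one-page checkout 431/966 = 44.6% → Flow B
Social: Flow B 163/262 = 62.2%, the one-page checkout 487/858 = 56.8% → Flow B
Overall: Flow B 2169/4756 = 45.6%, the one-page checkout 1625/3989 = 40.7% → Flow B
Flow B wins overall and in every traffic group — no reversal.

No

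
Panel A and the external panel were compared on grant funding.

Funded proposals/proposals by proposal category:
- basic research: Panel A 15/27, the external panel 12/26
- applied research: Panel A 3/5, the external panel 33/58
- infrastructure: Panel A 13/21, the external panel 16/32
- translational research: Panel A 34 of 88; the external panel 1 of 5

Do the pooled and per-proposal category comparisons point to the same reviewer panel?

Basic research: Panel A 15/27 = 55.6%, the external panel 12/26 = 46.2% → Panel A
Applied research: Panel A 3/5 = 60.0%, the external panel 33/58 = 56.9% → Panel A
Infrastructure: Panel A 13/21 = 61.9%, the external panel 16/32 = 50.0% → Panel A
Translational research: Panel A 34/88 = 38.6%, the external panel 1/5 = 20.0% → Panel A
Overall: Panel A 65/141 = 46.1%, the external panel 62/121 = 51.2% → the external panel
Panel A wins each proposal group but the external panel wins overall — the comparison reverses. Panel A's proposals skew toward translational research, which has a lower base rate.

No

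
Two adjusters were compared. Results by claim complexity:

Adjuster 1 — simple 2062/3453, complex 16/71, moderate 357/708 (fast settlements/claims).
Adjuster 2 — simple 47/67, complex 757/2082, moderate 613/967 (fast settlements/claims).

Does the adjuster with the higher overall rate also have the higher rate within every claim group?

Simple: Adjuster 1 2062/3453 = 59.7%, Adjuster 2 47/67 = 70.1% → Adjuster 2
Complex: Adjuster 1 16/71 = 22.5%, Adjuster 2 757/2082 = 36.4% → Adjuster 2
Moderate: Adjuster 1 357/708 = 50.4%, Adjuster 2 613/967 = 63.4% → Adjuster 2
Overall: Adjuster 1 2435/4232 = 57.5%, Adjuster 2 1417/3116 = 45.5% → Adjuster 1
Adjuster 2 wins each claim group but Adjuster 1 wins overall — the comparison reverses. Adjuster 2's claims skew toward complex, which has a lower base rate.

No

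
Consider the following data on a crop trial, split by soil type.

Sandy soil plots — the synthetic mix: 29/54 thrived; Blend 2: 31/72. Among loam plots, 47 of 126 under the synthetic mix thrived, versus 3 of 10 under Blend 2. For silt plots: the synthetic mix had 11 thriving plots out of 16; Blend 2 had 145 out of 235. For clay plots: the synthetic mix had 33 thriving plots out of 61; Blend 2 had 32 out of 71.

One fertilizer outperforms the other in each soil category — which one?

Sandy soil: the synthetic mix 29/54 = 53.7%, Blend 2 31/72 = 43.1% → the synthetic mix
Loam: the synthetic mix 47/126 = 37.3%, Blend 2 3/10 = 30.0% → the synthetic mix
Silt: the synthetic mix 11/16 = 68.8%, Blend 2 145/235 = 61.7% → the synthetic mix
Clay: the synthetic mix 33/61 = 54.1%, Blend 2 32/71 = 45.1% → the synthetic mix
The synthetic mix has the higher rate in all 4 groups.

the synthetic mix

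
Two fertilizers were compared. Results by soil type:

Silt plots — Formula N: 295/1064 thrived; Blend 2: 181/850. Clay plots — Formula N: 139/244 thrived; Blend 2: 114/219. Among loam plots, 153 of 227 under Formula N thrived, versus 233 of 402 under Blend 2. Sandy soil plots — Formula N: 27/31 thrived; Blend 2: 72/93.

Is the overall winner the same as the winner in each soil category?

Yes

Silt: Formula N 295/1064 = 27.7%, Blend 2 181/850 = 21.3% → Formula N
Clay: Formula N 139/244 = 57.0%, Blend 2 114/219 = 52.1% → Formula N
Loam: Formula N 153/227 = 67.4%, Blend 2 233/402 = 58.0% → Formula N
Sandy soil: Formula N 27/31 = 87.1%, Blend 2 72/93 = 77.4% → Formula N
Overall: Formula N 614/1566 = 39.2%, Blend 2 600/1564 = 38.4% → Formula N
Formula N wins overall and in every soil group — no reversal.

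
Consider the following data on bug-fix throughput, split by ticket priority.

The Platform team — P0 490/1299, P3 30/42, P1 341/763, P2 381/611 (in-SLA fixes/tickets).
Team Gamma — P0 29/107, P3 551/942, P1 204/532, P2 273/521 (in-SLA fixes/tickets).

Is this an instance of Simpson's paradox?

Yes

P0: the Platform team 490/1299 = 37.7%, Team Gamma 29/107 = 27.1% → the Platform team
P3: the Platform team 30/42 = 71.4%, Team Gamma 551/942 = 58.5% → the Platform team
P1: the Platform team 341/763 = 44.7%, Team Gamma 204/532 = 38.3% → the Platform team
P2: the Platform team 381/611 = 62.4%, Team Gamma 273/521 = 52.4% → the Platform team
Overall: the Platform team 1242/2715 = 45.7%, Team Gamma 1057/2102 = 50.3% → Team Gamma
The Platform team wins each ticket group but Team Gamma wins overall — the comparison reverses. The Platform team's tickets skew toward P0, which has a lower base rate.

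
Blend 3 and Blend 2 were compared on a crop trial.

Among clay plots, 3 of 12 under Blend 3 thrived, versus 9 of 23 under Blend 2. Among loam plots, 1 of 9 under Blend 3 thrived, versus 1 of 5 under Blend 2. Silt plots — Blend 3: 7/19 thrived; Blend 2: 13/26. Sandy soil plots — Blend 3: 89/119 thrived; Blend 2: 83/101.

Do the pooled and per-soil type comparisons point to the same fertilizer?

Yes

Clay: Blend 3 3/12 = 25.0%, Blend 2 9/23 = 39.1% → Blend 2
Loam: Blend 3 1/9 = 11.1%, Blend 2 1/5 = 20.0% → Blend 2
Silt: Blend 3 7/19 = 36.8%, Blend 2 13/26 = 50.0% → Blend 2
Sandy soil: Blend 3 89/119 = 74.8%, Blend 2 83/101 = 82.2% → Blend 2
Overall: Blend 3 100/159 = 62.9%, Blend 2 106/155 = 68.4% → Blend 2
Blend 2 wins overall and in every soil group — no reversal.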